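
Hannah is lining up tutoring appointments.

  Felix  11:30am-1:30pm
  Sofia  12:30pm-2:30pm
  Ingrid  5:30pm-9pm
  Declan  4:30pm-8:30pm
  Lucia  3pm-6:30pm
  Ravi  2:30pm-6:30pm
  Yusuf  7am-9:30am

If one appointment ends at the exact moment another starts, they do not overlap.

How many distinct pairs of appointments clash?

Check each pair: they overlap iff neither finishes before the other starts.
Sorted by start: Yusuf, Felix, Sofia, Ravi, Lucia, Declan, Ingrid.
Felix starts after Yusuf ends; Yusuf is clear from here.
Sofia starts before Felix ends → Felix and Sofia overlap.
Ravi starts after Felix ends; Felix is clear from here.
Ravi starts exactly when Sofia ends (back-to-back, no overlap); Sofia is clear from here.
Lucia starts before Ravi ends → Ravi and Lucia overlap.
Declan starts before Ravi ends → Ravi and Declan overlap.
Ingrid starts before Ravi ends → Ravi and Ingrid overlap.
Declan starts before Lucia ends → Lucia and Declan overlap.
Ingrid starts before Lucia ends → Lucia and Ingrid overlap.
Ingrid starts before Declan ends → Declan and Ingrid overlap.
Overlapping pairs: Declan & Ingrid, Declan & Lucia, Declan & Ravi, Felix & Sofia, Ingrid & Lucia, Ingrid & Ravi, Lucia & Ravi — 7 in total.

7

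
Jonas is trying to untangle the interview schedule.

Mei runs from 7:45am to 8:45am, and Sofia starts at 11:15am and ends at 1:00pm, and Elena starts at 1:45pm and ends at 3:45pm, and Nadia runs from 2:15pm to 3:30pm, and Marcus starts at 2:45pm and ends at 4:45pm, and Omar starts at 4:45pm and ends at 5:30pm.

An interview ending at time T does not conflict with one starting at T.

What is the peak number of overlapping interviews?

Sweep the timeline, counting +1 at each start and −1 at each end (ends before starts at a tie):
7:45am start Mei → 1
8:45am end Mei → 0
11:15am start Sofia → 1
1:00pm end Sofia → 0
1:45pm start Elena → 1
2:15pm start Nadia → 2
2:45pm start Marcus → 3
3:30pm end Nadia → 2
3:45pm end Elena → 1
4:45pm end Marcus → 0
4:45pm start Omar → 1
5:30pm end Omar → 0
Peak is 3, at 2:45pm (Elena, Marcus, Nadia).

3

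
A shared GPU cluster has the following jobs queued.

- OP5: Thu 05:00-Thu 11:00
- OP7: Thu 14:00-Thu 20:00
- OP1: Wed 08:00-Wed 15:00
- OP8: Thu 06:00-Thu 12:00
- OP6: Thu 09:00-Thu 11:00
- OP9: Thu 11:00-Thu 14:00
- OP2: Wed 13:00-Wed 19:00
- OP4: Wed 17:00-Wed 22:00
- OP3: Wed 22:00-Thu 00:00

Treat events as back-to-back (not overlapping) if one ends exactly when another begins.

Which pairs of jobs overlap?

Sorted by start: OP1, OP2, OP4, OP3, OP5, OP8, OP6, OP9, OP7.
OP2 starts before OP1 ends → OP1 and OP2 overlap.
OP4 starts after OP1 ends — done with OP1.
OP4 starts before OP2 ends → OP2 and OP4 overlap.
OP3 starts after OP2 ends — done with OP2.
OP3 starts exactly when OP4 ends (back-to-back, no overlap) — done with OP4.
OP5 starts after OP3 ends — done with OP3.
OP8 starts before OP5 ends → OP5 and OP8 overlap.
OP6 starts before OP5 ends → OP5 and OP6 overlap.
OP9 starts exactly when OP5 ends (back-to-back, no overlap) — done with OP5.
OP6 starts before OP8 ends → OP8 and OP6 overlap.
OP9 starts before OP8 ends → OP8 and OP9 overlap.
OP7 starts after OP8 ends.
OP9 starts exactly when OP6 ends (back-to-back, no overlap) — done with OP6.
OP7 starts exactly when OP9 ends (back-to-back, no overlap).

OP1 & OP2, OP2 & OP4, OP5 & OP6, OP5 & OP8, OP6 & OP8, OP8 & OP9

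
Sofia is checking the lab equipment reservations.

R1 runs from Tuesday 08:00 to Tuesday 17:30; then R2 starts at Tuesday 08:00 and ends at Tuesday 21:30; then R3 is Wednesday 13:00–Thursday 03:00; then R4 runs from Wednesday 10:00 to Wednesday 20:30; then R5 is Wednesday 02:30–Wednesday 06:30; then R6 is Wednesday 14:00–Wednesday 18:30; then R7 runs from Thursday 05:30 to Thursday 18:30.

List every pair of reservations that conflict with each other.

R1 & R2, R3 & R4, R3 & R6, R4 & R6

Sorted by start: R1, R2, R5, R4, R3, R6, R7.
R2 starts before R1 ends → R1 and R2 overlap.
R5 starts after R1 ends — done with R1.
R5 starts after R2 ends — done with R2.
R4 starts after R5 ends — done with R5.
R3 starts before R4 ends → R4 and R3 overlap.
R6 starts before R4 ends → R4 and R6 overlap.
R7 starts after R4 ends.
R6 starts before R3 ends → R3 and R6 overlap.
R7 starts after R3 ends.
R7 starts after R6 ends.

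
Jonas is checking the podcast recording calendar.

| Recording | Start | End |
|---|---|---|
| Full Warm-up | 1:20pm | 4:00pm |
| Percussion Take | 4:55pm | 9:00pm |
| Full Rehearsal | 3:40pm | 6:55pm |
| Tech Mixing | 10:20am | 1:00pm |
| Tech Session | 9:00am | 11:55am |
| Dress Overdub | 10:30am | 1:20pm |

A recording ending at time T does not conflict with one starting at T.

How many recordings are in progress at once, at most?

3

Sort all start/end points and keep a running count:
9:00am start Tech Session → 1
10:20am start Tech Mixing → 2
10:30am start Dress Overdub → 3
11:55am end Tech Session → 2
1:00pm end Tech Mixing → 1
1:20pm end Dress Overdub → 0
1:20pm start Full Warm-up → 1
3:40pm start Full Rehearsal → 2
4:00pm end Full Warm-up → 1
4:55pm start Percussion Take → 2
6:55pm end Full Rehearsal → 1
9:00pm end Percussion Take → 0
Peak is 3, at 10:30am (Dress Overdub, Tech Mixing, Tech Session).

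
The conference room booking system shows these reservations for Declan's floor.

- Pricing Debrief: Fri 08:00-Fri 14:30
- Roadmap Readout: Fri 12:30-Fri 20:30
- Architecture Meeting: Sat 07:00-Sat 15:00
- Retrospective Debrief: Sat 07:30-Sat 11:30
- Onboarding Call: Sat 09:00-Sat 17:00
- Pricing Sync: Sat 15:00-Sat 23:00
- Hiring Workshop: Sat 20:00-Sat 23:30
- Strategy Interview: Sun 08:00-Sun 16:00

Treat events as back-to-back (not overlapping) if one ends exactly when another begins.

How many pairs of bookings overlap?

Sorted by start: Pricing Debrief, Roadmap Readout, Architecture Meeting, Retrospective Debrief, Onboarding Call, Pricing Sync, Hiring Workshop, Strategy Interview.
Roadmap Readout starts before Pricing Debrief ends → Pricing Debrief and Roadmap Readout overlap.
Architecture Meeting starts after Pricing Debrief ends — done with Pricing Debrief.
Architecture Meeting starts after Roadmap Readout ends — done with Roadmap Readout.
Retrospective Debrief starts before Architecture Meeting ends → Architecture Meeting and Retrospective Debrief overlap.
Onboarding Call starts before Architecture Meeting ends → Architecture Meeting and Onboarding Call overlap.
Pricing Sync starts exactly when Architecture Meeting ends (back-to-back, no overlap) — done with Architecture Meeting.
Onboarding Call starts before Retrospective Debrief ends → Retrospective Debrief and Onboarding Call overlap.
Pricing Sync starts after Retrospective Debrief ends — done with Retrospective Debrief.
Pricing Sync starts before Onboarding Call ends → Onboarding Call and Pricing Sync overlap.
Hiring Workshop starts after Onboarding Call ends — done with Onboarding Call.
Hiring Workshop starts before Pricing Sync ends → Pricing Sync and Hiring Workshop overlap.
Strategy Interview starts after Pricing Sync ends.
Strategy Interview starts after Hiring Workshop ends.
Overlapping pairs: Architecture Meeting & Onboarding Call, Architecture Meeting & Retrospective Debrief, Hiring Workshop & Pricing Sync, Onboarding Call & Pricing Sync, Onboarding Call & Retrospective Debrief, Pricing Debrief & Roadmap Readout — 6 in total.

6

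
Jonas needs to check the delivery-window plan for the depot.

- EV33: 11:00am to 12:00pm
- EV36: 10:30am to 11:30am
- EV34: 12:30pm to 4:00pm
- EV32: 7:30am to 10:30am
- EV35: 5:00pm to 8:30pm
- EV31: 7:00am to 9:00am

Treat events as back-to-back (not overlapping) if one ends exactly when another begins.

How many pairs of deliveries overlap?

Sorted by start: EV31, EV32, EV36, EV33, EV34, EV35.
EV32 starts before EV31 ends → EV31 and EV32 overlap.
EV36 starts after EV31 ends, so nothing later overlaps EV31 either.
EV36 starts exactly when EV32 ends (back-to-back, no overlap), so nothing later overlaps EV32 either.
EV33 starts before EV36 ends → EV36 and EV33 overlap.
EV34 starts after EV36 ends, so nothing later overlaps EV36 either.
EV34 starts after EV33 ends, so nothing later overlaps EV33 either.
EV35 starts after EV34 ends.
Overlapping pairs: EV31 & EV32, EV33 & EV36 — 2 in total.

2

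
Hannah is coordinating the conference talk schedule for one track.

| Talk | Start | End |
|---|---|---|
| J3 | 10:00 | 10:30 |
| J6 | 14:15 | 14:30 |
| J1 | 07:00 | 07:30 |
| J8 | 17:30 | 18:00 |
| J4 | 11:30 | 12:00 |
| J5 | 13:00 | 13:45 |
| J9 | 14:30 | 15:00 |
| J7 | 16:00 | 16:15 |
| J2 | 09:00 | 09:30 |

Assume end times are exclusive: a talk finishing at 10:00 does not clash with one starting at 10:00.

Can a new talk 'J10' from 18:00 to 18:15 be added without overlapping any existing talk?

Yes — the slot is free

J1: ends 07:30 at or before J10 starts 18:00 → clear.
J2: ends 09:30 at or before J10 starts 18:00 → clear.
J3: ends 10:30 at or before J10 starts 18:00 → clear.
J4: ends 12:00 at or before J10 starts 18:00 → clear.
J5: ends 13:45 at or before J10 starts 18:00 → clear.
J6: ends 14:30 at or before J10 starts 18:00 → clear.
J9: ends 15:00 at or before J10 starts 18:00 → clear.
J7: ends 16:15 at or before J10 starts 18:00 → clear.
J8: ends 18:00 at or before J10 starts 18:00 → clear.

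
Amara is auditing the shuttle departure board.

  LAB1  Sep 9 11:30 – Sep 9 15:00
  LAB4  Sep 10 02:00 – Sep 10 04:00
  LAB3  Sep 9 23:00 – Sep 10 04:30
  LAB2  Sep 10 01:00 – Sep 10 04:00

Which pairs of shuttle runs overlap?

LAB2 & LAB3, LAB2 & LAB4, LAB3 & LAB4

Check each pair: they overlap iff neither finishes before the other starts.
Sorted by start: LAB1, LAB3, LAB2, LAB4.
LAB3 starts after LAB1 ends — done with LAB1.
LAB2 starts before LAB3 ends → LAB3 and LAB2 overlap.
LAB4 starts before LAB3 ends → LAB3 and LAB4 overlap.
LAB4 starts before LAB2 ends → LAB2 and LAB4 overlap.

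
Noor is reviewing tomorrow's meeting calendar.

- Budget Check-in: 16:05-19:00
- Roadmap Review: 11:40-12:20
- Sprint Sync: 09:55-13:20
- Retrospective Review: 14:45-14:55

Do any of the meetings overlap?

Sorted by start: Sprint Sync, Roadmap Review, Retrospective Review, Budget Check-in.
Roadmap Review starts before Sprint Sync ends → Sprint Sync and Roadmap Review overlap.
That's a conflict, so the schedule is not conflict-free.

Yes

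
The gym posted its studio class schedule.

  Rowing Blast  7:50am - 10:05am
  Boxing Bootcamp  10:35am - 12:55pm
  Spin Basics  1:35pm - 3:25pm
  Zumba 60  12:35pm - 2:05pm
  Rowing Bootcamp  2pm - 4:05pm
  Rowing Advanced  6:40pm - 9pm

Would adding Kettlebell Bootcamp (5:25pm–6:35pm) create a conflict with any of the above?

Rowing Blast: ends 10:05am at or before Kettlebell Bootcamp starts 5:25pm → clear.
Boxing Bootcamp: ends 12:55pm at or before Kettlebell Bootcamp starts 5:25pm → clear.
Zumba 60: ends 2:05pm at or before Kettlebell Bootcamp starts 5:25pm → clear.
Spin Basics: ends 3:25pm at or before Kettlebell Bootcamp starts 5:25pm → clear.
Rowing Bootcamp: ends 4:05pm at or before Kettlebell Bootcamp starts 5:25pm → clear.
Rowing Advanced: starts 6:40pm at or after Kettlebell Bootcamp ends 6:35pm → clear.

No — it doesn't clash with anything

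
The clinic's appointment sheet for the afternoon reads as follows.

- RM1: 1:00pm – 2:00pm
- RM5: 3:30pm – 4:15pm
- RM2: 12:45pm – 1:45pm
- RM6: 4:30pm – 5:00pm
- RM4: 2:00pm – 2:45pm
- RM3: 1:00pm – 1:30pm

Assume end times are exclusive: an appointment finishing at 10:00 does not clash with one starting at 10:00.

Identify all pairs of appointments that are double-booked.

RM1 & RM2, RM1 & RM3, RM2 & RM3

Sorted by start: RM2, RM1, RM3, RM4, RM5, RM6.
RM1 starts before RM2 ends → RM2 and RM1 overlap.
RM3 starts before RM2 ends → RM2 and RM3 overlap.
RM4 starts after RM2 ends, so RM2 has no further overlaps.
RM3 starts before RM1 ends → RM1 and RM3 overlap.
RM4 starts exactly when RM1 ends (back-to-back, no overlap), so RM1 has no further overlaps.
RM4 starts after RM3 ends, so RM3 has no further overlaps.
RM5 starts after RM4 ends, so RM4 has no further overlaps.
RM6 starts after RM5 ends.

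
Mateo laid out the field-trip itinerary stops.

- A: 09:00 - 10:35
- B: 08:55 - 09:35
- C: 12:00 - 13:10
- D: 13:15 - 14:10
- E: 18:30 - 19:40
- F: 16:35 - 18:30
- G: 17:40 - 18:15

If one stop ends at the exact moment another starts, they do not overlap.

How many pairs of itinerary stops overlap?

Two intervals overlap when each starts before the other ends.
Sorted by start: B, A, C, D, F, G, E.
A starts before B ends → B and A overlap.
C starts after B ends — done with B.
C starts after A ends — done with A.
D starts after C ends — done with C.
F starts after D ends — done with D.
G starts before F ends → F and G overlap.
E starts exactly when F ends (back-to-back, no overlap).
E starts after G ends.
Overlapping pairs: A & B, F & G — 2 in total.

2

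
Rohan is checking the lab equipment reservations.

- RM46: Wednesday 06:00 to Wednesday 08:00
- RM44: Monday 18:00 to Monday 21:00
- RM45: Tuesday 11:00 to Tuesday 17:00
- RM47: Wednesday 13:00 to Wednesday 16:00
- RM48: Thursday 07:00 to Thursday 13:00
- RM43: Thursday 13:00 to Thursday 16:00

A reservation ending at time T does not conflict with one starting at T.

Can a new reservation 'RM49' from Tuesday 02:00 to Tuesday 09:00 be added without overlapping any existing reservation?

Yes — the slot is free

RM44: ends Monday 21:00 at or before RM49 starts Tuesday 02:00 → clear.
RM45: starts Tuesday 11:00 at or after RM49 ends Tuesday 09:00 → clear.
RM46: starts Wednesday 06:00 at or after RM49 ends Tuesday 09:00 → clear.
RM47: starts Wednesday 13:00 at or after RM49 ends Tuesday 09:00 → clear.
RM48: starts Thursday 07:00 at or after RM49 ends Tuesday 09:00 → clear.
RM43: starts Thursday 13:00 at or after RM49 ends Tuesday 09:00 → clear.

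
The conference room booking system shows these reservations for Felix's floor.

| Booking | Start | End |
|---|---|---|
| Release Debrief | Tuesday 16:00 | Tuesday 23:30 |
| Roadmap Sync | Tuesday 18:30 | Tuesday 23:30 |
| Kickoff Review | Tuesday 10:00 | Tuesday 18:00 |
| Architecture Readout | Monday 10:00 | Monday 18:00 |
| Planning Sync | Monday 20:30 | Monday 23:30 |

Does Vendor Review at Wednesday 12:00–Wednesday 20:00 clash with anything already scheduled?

No — it doesn't clash with anything

Architecture Readout: ends Monday 18:00 at or before Vendor Review starts Wednesday 12:00 → clear.
Planning Sync: ends Monday 23:30 at or before Vendor Review starts Wednesday 12:00 → clear.
Kickoff Review: ends Tuesday 18:00 at or before Vendor Review starts Wednesday 12:00 → clear.
Release Debrief: ends Tuesday 23:30 at or before Vendor Review starts Wednesday 12:00 → clear.
Roadmap Sync: ends Tuesday 23:30 at or before Vendor Review starts Wednesday 12:00 → clear.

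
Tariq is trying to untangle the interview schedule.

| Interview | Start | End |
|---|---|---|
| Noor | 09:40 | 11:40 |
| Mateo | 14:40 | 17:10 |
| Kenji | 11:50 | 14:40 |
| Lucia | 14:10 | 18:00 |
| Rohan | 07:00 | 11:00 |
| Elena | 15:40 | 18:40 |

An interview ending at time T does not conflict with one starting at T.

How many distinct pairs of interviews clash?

5

Sorted by start: Rohan, Noor, Kenji, Lucia, Mateo, Elena.
Noor starts before Rohan ends → Rohan and Noor overlap.
Kenji starts after Rohan ends; Rohan is clear from here.
Kenji starts after Noor ends; Noor is clear from here.
Lucia starts before Kenji ends → Kenji and Lucia overlap.
Mateo starts exactly when Kenji ends (back-to-back, no overlap); Kenji is clear from here.
Mateo starts before Lucia ends → Lucia and Mateo overlap.
Elena starts before Lucia ends → Lucia and Elena overlap.
Elena starts before Mateo ends → Mateo and Elena overlap.
Overlapping pairs: Elena & Lucia, Elena & Mateo, Kenji & Lucia, Lucia & Mateo, Noor & Rohan — 5 in total.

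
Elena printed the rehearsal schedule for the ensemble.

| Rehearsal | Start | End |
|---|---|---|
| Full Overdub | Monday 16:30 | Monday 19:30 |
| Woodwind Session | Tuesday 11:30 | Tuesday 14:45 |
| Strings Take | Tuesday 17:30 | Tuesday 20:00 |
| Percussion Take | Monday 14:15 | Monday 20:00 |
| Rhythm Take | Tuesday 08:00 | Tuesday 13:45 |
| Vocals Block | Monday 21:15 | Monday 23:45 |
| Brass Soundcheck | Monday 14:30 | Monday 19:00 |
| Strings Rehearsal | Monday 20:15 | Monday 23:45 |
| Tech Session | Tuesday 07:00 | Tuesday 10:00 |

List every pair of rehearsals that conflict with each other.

Two intervals overlap when each starts before the other ends.
Sorted by start: Percussion Take, Brass Soundcheck, Full Overdub, Strings Rehearsal, Vocals Block, Tech Session, Rhythm Take, Woodwind Session, Strings Take.
Brass Soundcheck starts before Percussion Take ends → Percussion Take and Brass Soundcheck overlap.
Full Overdub starts before Percussion Take ends → Percussion Take and Full Overdub overlap.
Strings Rehearsal starts after Percussion Take ends — done with Percussion Take.
Full Overdub starts before Brass Soundcheck ends → Brass Soundcheck and Full Overdub overlap.
Strings Rehearsal starts after Brass Soundcheck ends — done with Brass Soundcheck.
Strings Rehearsal starts after Full Overdub ends — done with Full Overdub.
Vocals Block starts before Strings Rehearsal ends → Strings Rehearsal and Vocals Block overlap.
Tech Session starts after Strings Rehearsal ends — done with Strings Rehearsal.
Tech Session starts after Vocals Block ends — done with Vocals Block.
Rhythm Take starts before Tech Session ends → Tech Session and Rhythm Take overlap.
Woodwind Session starts after Tech Session ends — done with Tech Session.
Woodwind Session starts before Rhythm Take ends → Rhythm Take and Woodwind Session overlap.
Strings Take starts after Rhythm Take ends.
Strings Take starts after Woodwind Session ends.

Brass Soundcheck & Full Overdub, Brass Soundcheck & Percussion Take, Full Overdub & Percussion Take, Rhythm Take & Tech Session, Rhythm Take & Woodwind Session, Strings Rehearsal & Vocals Block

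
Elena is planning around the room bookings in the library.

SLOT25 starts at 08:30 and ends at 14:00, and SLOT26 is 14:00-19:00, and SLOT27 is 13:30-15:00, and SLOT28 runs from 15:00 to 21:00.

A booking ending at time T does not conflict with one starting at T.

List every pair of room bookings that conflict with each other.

SLOT25 & SLOT27, SLOT26 & SLOT27, SLOT26 & SLOT28

Two intervals overlap when each starts before the other ends.
Sorted by start: SLOT25, SLOT27, SLOT26, SLOT28.
SLOT27 starts before SLOT25 ends → SLOT25 and SLOT27 overlap.
SLOT26 starts exactly when SLOT25 ends (back-to-back, no overlap); SLOT25 is clear from here.
SLOT26 starts before SLOT27 ends → SLOT27 and SLOT26 overlap.
SLOT28 starts exactly when SLOT27 ends (back-to-back, no overlap).
SLOT28 starts before SLOT26 ends → SLOT26 and SLOT28 overlap.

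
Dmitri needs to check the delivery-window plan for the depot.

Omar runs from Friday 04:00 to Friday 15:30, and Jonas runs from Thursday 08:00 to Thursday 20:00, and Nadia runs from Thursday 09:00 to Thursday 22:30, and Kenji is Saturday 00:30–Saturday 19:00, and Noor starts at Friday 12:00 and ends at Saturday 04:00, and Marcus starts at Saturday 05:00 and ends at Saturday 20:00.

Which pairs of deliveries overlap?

Jonas & Nadia, Kenji & Marcus, Kenji & Noor, Noor & Omar

Check each pair: they overlap iff neither finishes before the other starts.
Sorted by start: Jonas, Nadia, Omar, Noor, Kenji, Marcus.
Nadia starts before Jonas ends → Jonas and Nadia overlap.
Omar starts after Jonas ends, so nothing later overlaps Jonas either.
Omar starts after Nadia ends, so nothing later overlaps Nadia either.
Noor starts before Omar ends → Omar and Noor overlap.
Kenji starts after Omar ends, so nothing later overlaps Omar either.
Kenji starts before Noor ends → Noor and Kenji overlap.
Marcus starts after Noor ends.
Marcus starts before Kenji ends → Kenji and Marcus overlap.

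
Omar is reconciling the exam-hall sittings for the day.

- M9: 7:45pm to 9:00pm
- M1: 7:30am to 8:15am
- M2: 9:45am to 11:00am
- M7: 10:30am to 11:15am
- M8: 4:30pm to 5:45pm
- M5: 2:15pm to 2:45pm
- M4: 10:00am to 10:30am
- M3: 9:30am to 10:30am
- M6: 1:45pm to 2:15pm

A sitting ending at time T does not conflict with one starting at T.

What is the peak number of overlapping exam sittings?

Sweep the timeline, counting +1 at each start and −1 at each end (ends before starts at a tie):
7:30am start M1 → 1
8:15am end M1 → 0
9:30am start M3 → 1
9:45am start M2 → 2
10:00am start M4 → 3
10:30am end M3 → 2
10:30am end M4 → 1
10:30am start M7 → 2
11:00am end M2 → 1
11:15am end M7 → 0
1:45pm start M6 → 1
2:15pm end M6 → 0
2:15pm start M5 → 1
2:45pm end M5 → 0
4:30pm start M8 → 1
5:45pm end M8 → 0
7:45pm start M9 → 1
9:00pm end M9 → 0
Peak is 3, at 10:00am (M2, M3, M4).

3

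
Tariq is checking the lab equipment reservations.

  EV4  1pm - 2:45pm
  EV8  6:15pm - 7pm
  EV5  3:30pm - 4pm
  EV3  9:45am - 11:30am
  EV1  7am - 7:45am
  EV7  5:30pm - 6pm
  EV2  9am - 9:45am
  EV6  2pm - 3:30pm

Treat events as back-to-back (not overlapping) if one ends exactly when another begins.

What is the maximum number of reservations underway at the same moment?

2

Sort all start/end points and keep a running count:
7am start EV1 → 1
7:45am end EV1 → 0
9am start EV2 → 1
9:45am end EV2 → 0
9:45am start EV3 → 1
11:30am end EV3 → 0
1pm start EV4 → 1
2pm start EV6 → 2
2:45pm end EV4 → 1
3:30pm end EV6 → 0
3:30pm start EV5 → 1
4pm end EV5 → 0
5:30pm start EV7 → 1
6pm end EV7 → 0
6:15pm start EV8 → 1
7pm end EV8 → 0
Peak is 2, at 2pm (EV4, EV6).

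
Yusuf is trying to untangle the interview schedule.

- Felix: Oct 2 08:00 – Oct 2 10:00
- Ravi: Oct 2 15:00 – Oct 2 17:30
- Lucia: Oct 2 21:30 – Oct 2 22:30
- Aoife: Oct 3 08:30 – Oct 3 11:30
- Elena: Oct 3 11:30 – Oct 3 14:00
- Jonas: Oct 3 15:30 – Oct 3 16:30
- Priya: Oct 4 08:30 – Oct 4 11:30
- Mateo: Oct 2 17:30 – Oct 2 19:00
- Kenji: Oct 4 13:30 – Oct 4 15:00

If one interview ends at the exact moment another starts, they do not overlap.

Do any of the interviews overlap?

Two intervals overlap when each starts before the other ends.
Sorted by start: Felix, Ravi, Mateo, Lucia, Aoife, Elena, Jonas, Priya, Kenji.
Ravi starts after Felix ends, so nothing later overlaps Felix either.
Mateo starts exactly when Ravi ends (back-to-back, no overlap), so nothing later overlaps Ravi either.
Lucia starts after Mateo ends, so nothing later overlaps Mateo either.
Aoife starts after Lucia ends, so nothing later overlaps Lucia either.
Elena starts exactly when Aoife ends (back-to-back, no overlap), so nothing later overlaps Aoife either.
Jonas starts after Elena ends, so nothing later overlaps Elena either.
Priya starts after Jonas ends, so nothing later overlaps Jonas either.
Kenji starts after Priya ends.
Every pair is clear; the schedule has no overlaps.

No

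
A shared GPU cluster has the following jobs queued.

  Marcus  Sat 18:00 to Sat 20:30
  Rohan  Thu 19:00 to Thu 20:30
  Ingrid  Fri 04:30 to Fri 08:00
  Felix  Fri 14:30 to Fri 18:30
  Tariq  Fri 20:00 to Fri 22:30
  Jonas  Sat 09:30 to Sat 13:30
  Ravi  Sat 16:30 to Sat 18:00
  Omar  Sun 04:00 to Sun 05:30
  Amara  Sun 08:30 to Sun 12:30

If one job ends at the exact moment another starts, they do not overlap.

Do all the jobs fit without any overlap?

Two intervals overlap when each starts before the other ends.
Sorted by start: Rohan, Ingrid, Felix, Tariq, Jonas, Ravi, Marcus, Omar, Amara.
Ingrid starts after Rohan ends; Rohan is clear from here.
Felix starts after Ingrid ends; Ingrid is clear from here.
Tariq starts after Felix ends; Felix is clear from here.
Jonas starts after Tariq ends; Tariq is clear from here.
Ravi starts after Jonas ends; Jonas is clear from here.
Marcus starts exactly when Ravi ends (back-to-back, no overlap); Ravi is clear from here.
Omar starts after Marcus ends; Marcus is clear from here.
Amara starts after Omar ends.
Every pair is clear; the schedule has no overlaps.

Yes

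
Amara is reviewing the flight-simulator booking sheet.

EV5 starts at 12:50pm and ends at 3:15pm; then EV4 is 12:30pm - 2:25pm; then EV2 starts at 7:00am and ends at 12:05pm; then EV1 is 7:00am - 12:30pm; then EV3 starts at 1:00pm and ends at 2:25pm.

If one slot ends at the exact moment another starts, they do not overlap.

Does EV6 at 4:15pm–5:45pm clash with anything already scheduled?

EV1: ends 12:30pm at or before EV6 starts 4:15pm → clear.
EV2: ends 12:05pm at or before EV6 starts 4:15pm → clear.
EV4: ends 2:25pm at or before EV6 starts 4:15pm → clear.
EV5: ends 3:15pm at or before EV6 starts 4:15pm → clear.
EV3: ends 2:25pm at or before EV6 starts 4:15pm → clear.

No — it doesn't clash with anything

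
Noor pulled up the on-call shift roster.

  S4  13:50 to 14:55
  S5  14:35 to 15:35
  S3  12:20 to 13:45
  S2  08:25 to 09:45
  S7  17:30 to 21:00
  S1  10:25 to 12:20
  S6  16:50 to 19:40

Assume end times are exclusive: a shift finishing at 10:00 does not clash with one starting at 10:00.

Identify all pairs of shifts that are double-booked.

Sorted by start: S2, S1, S3, S4, S5, S6, S7.
S1 starts after S2 ends, so nothing later overlaps S2 either.
S3 starts exactly when S1 ends (back-to-back, no overlap), so nothing later overlaps S1 either.
S4 starts after S3 ends, so nothing later overlaps S3 either.
S5 starts before S4 ends → S4 and S5 overlap.
S6 starts after S4 ends, so nothing later overlaps S4 either.
S6 starts after S5 ends, so nothing later overlaps S5 either.
S7 starts before S6 ends → S6 and S7 overlap.

S4 & S5, S6 & S7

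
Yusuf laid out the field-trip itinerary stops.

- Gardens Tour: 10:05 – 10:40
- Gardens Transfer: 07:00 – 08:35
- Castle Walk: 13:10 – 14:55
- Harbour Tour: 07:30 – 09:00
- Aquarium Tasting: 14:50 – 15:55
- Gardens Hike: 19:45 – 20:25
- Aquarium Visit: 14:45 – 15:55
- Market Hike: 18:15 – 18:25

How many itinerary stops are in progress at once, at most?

Walk through starts and ends in time order (an end at T is processed before a start at T):
07:00 start Gardens Transfer → 1
07:30 start Harbour Tour → 2
08:35 end Gardens Transfer → 1
09:00 end Harbour Tour → 0
10:05 start Gardens Tour → 1
10:40 end Gardens Tour → 0
13:10 start Castle Walk → 1
14:45 start Aquarium Visit → 2
14:50 start Aquarium Tasting → 3
14:55 end Castle Walk → 2
15:55 end Aquarium Tasting → 1
15:55 end Aquarium Visit → 0
18:15 start Market Hike → 1
18:25 end Market Hike → 0
19:45 start Gardens Hike → 1
20:25 end Gardens Hike → 0
Peak is 3, at 14:50 (Aquarium Tasting, Aquarium Visit, Castle Walk).

3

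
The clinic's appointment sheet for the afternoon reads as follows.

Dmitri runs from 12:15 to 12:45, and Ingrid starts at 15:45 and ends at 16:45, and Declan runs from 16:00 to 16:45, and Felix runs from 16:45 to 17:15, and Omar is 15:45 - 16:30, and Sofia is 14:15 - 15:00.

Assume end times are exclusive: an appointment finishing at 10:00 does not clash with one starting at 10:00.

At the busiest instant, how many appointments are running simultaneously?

3

Walk through starts and ends in time order (an end at T is processed before a start at T):
12:15 start Dmitri → 1
12:45 end Dmitri → 0
14:15 start Sofia → 1
15:00 end Sofia → 0
15:45 start Ingrid → 1
15:45 start Omar → 2
16:00 start Declan → 3
16:30 end Omar → 2
16:45 end Declan → 1
16:45 end Ingrid → 0
16:45 start Felix → 1
17:15 end Felix → 0
Peak is 3, at 16:00 (Declan, Ingrid, Omar).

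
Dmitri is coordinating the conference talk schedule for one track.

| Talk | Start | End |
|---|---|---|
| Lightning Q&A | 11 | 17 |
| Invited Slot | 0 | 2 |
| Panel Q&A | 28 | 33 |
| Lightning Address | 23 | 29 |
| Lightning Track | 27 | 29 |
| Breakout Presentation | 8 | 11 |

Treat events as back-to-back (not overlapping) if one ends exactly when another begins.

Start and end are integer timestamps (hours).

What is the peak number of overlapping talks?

3

Sort all start/end points and keep a running count:
0 start Invited Slot → 1
2 end Invited Slot → 0
8 start Breakout Presentation → 1
11 end Breakout Presentation → 0
11 start Lightning Q&A → 1
17 end Lightning Q&A → 0
23 start Lightning Address → 1
27 start Lightning Track → 2
28 start Panel Q&A → 3
29 end Lightning Address → 2
29 end Lightning Track → 1
33 end Panel Q&A → 0
Peak is 3, at 28 (Lightning Address, Lightning Track, Panel Q&A).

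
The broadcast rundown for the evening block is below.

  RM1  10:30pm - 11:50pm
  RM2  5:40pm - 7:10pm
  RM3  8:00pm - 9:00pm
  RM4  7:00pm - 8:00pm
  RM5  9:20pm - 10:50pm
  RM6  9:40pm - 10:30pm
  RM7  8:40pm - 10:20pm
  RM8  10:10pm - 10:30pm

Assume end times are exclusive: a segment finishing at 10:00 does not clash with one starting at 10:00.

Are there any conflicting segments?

Yes

Sorted by start: RM2, RM4, RM3, RM7, RM5, RM6, RM8, RM1.
RM4 starts before RM2 ends → RM2 and RM4 overlap.
That's a conflict, so the schedule is not conflict-free.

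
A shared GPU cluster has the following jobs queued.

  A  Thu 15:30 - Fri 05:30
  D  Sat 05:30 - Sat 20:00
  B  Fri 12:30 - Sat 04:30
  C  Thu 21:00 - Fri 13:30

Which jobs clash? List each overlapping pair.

Sorted by start: A, C, B, D.
C starts before A ends → A and C overlap.
B starts after A ends, so A has no further overlaps.
B starts before C ends → C and B overlap.
D starts after C ends.
D starts after B ends.

A & C, B & C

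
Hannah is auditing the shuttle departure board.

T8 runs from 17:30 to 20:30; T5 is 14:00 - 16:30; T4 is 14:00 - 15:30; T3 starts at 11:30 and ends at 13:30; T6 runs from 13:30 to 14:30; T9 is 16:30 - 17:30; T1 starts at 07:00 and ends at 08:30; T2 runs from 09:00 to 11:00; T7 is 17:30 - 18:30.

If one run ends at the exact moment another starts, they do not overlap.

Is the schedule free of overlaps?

Sorted by start: T1, T2, T3, T6, T4, T5, T9, T7, T8.
T2 starts after T1 ends — done with T1.
T3 starts after T2 ends — done with T2.
T6 starts exactly when T3 ends (back-to-back, no overlap) — done with T3.
T4 starts before T6 ends → T6 and T4 overlap.
That's a conflict, so the schedule is not conflict-free.

No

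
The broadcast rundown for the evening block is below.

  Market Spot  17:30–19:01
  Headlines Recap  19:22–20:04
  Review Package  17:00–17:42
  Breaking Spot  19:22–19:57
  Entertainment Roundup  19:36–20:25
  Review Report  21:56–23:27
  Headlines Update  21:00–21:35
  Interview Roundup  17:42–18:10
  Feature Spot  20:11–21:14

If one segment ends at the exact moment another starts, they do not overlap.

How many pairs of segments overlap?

7

Sorted by start: Review Package, Market Spot, Interview Roundup, Breaking Spot, Headlines Recap, Entertainment Roundup, Feature Spot, Headlines Update, Review Report.
Market Spot starts before Review Package ends → Review Package and Market Spot overlap.
Interview Roundup starts exactly when Review Package ends (back-to-back, no overlap) — done with Review Package.
Interview Roundup starts before Market Spot ends → Market Spot and Interview Roundup overlap.
Breaking Spot starts after Market Spot ends — done with Market Spot.
Breaking Spot starts after Interview Roundup ends — done with Interview Roundup.
Headlines Recap starts before Breaking Spot ends → Breaking Spot and Headlines Recap overlap.
Entertainment Roundup starts before Breaking Spot ends → Breaking Spot and Entertainment Roundup overlap.
Feature Spot starts after Breaking Spot ends — done with Breaking Spot.
Entertainment Roundup starts before Headlines Recap ends → Headlines Recap and Entertainment Roundup overlap.
Feature Spot starts after Headlines Recap ends — done with Headlines Recap.
Feature Spot starts before Entertainment Roundup ends → Entertainment Roundup and Feature Spot overlap.
Headlines Update starts after Entertainment Roundup ends — done with Entertainment Roundup.
Headlines Update starts before Feature Spot ends → Feature Spot and Headlines Update overlap.
Review Report starts after Feature Spot ends.
Review Report starts after Headlines Update ends.
Overlapping pairs: Breaking Spot & Entertainment Roundup, Breaking Spot & Headlines Recap, Entertainment Roundup & Feature Spot, Entertainment Roundup & Headlines Recap, Feature Spot & Headlines Update, Interview Roundup & Market Spot, Market Spot & Review Package — 7 in total.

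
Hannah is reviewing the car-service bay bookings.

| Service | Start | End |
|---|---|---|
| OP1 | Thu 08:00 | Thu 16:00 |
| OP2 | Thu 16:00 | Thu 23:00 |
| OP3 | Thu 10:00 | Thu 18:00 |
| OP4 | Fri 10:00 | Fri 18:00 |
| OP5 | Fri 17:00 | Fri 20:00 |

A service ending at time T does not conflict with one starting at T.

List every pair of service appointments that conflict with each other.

OP1 & OP3, OP2 & OP3, OP4 & OP5

Sorted by start: OP1, OP3, OP2, OP4, OP5.
OP3 starts before OP1 ends → OP1 and OP3 overlap.
OP2 starts exactly when OP1 ends (back-to-back, no overlap), so nothing later overlaps OP1 either.
OP2 starts before OP3 ends → OP3 and OP2 overlap.
OP4 starts after OP3 ends, so nothing later overlaps OP3 either.
OP4 starts after OP2 ends, so nothing later overlaps OP2 either.
OP5 starts before OP4 ends → OP4 and OP5 overlap.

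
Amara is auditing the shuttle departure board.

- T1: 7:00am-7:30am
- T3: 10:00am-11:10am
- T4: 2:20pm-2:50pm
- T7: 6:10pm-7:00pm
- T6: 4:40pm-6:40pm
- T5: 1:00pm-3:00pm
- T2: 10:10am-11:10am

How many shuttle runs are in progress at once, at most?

2

Walk through starts and ends in time order (an end at T is processed before a start at T):
7:00am start T1 → 1
7:30am end T1 → 0
10:00am start T3 → 1
10:10am start T2 → 2
11:10am end T2 → 1
11:10am end T3 → 0
1:00pm start T5 → 1
2:20pm start T4 → 2
2:50pm end T4 → 1
3:00pm end T5 → 0
4:40pm start T6 → 1
6:10pm start T7 → 2
6:40pm end T6 → 1
7:00pm end T7 → 0
Peak is 2, at 10:10am (T2, T3).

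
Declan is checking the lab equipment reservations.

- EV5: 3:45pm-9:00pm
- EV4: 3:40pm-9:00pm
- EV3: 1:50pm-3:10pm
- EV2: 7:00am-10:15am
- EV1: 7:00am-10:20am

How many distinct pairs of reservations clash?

Sorted by start: EV1, EV2, EV3, EV4, EV5.
EV2 starts before EV1 ends → EV1 and EV2 overlap.
EV3 starts after EV1 ends; EV1 is clear from here.
EV3 starts after EV2 ends; EV2 is clear from here.
EV4 starts after EV3 ends; EV3 is clear from here.
EV5 starts before EV4 ends → EV4 and EV5 overlap.
Overlapping pairs: EV1 & EV2, EV4 & EV5 — 2 in total.

2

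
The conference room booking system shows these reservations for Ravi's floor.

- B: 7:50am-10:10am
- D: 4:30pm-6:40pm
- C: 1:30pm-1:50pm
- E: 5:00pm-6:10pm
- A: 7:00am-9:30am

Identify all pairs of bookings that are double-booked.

A & B, D & E

Two intervals overlap when each starts before the other ends.
Sorted by start: A, B, C, D, E.
B starts before A ends → A and B overlap.
C starts after A ends; A is clear from here.
C starts after B ends; B is clear from here.
D starts after C ends; C is clear from here.
E starts before D ends → D and E overlap.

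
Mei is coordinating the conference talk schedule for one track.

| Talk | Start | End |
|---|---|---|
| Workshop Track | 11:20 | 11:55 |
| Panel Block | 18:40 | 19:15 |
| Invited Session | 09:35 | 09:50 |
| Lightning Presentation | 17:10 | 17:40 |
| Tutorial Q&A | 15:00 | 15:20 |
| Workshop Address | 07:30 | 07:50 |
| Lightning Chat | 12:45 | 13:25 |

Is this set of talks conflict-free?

Yes

Check each pair: they overlap iff neither finishes before the other starts.
Sorted by start: Workshop Address, Invited Session, Workshop Track, Lightning Chat, Tutorial Q&A, Lightning Presentation, Panel Block.
Invited Session starts after Workshop Address ends — done with Workshop Address.
Workshop Track starts after Invited Session ends — done with Invited Session.
Lightning Chat starts after Workshop Track ends — done with Workshop Track.
Tutorial Q&A starts after Lightning Chat ends — done with Lightning Chat.
Lightning Presentation starts after Tutorial Q&A ends — done with Tutorial Q&A.
Panel Block starts after Lightning Presentation ends.
Every pair is clear; the schedule has no overlaps.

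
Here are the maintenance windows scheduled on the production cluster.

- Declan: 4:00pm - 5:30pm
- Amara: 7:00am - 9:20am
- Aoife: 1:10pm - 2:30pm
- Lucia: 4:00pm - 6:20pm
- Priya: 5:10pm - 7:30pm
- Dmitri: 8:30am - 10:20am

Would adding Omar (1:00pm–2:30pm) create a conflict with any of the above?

Amara: ends 9:20am at or before Omar starts 1:00pm → clear.
Dmitri: ends 10:20am at or before Omar starts 1:00pm → clear.
Aoife: starts 1:10pm before Omar ends 2:30pm, and ends 2:30pm after Omar starts 1:00pm → overlap.
Lucia: starts 4:00pm at or after Omar ends 2:30pm → clear.
Declan: starts 4:00pm at or after Omar ends 2:30pm → clear.
Priya: starts 5:10pm at or after Omar ends 2:30pm → clear.
Omar overlaps Aoife.

Yes — it overlaps Aoife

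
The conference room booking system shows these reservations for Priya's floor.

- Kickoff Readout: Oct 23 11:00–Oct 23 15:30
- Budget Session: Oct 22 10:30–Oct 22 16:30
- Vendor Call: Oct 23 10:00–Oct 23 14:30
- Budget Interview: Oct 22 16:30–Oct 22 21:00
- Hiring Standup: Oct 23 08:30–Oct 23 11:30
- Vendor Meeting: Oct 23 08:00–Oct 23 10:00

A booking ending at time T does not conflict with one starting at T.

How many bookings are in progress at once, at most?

Walk through starts and ends in time order (an end at T is processed before a start at T):
Oct 22 10:30 start Budget Session → 1
Oct 22 16:30 end Budget Session → 0
Oct 22 16:30 start Budget Interview → 1
Oct 22 21:00 end Budget Interview → 0
Oct 23 08:00 start Vendor Meeting → 1
Oct 23 08:30 start Hiring Standup → 2
Oct 23 10:00 end Vendor Meeting → 1
Oct 23 10:00 start Vendor Call → 2
Oct 23 11:00 start Kickoff Readout → 3
Oct 23 11:30 end Hiring Standup → 2
Oct 23 14:30 end Vendor Call → 1
Oct 23 15:30 end Kickoff Readout → 0
Peak is 3, at Oct 23 11:00 (Hiring Standup, Kickoff Readout, Vendor Call).

3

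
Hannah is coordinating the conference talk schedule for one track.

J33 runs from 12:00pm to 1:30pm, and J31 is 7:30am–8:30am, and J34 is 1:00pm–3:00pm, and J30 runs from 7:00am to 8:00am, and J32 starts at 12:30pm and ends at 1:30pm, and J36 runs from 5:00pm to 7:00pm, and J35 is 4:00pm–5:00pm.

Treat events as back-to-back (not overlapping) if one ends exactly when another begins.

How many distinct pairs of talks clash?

Sorted by start: J30, J31, J33, J32, J34, J35, J36.
J31 starts before J30 ends → J30 and J31 overlap.
J33 starts after J30 ends — done with J30.
J33 starts after J31 ends — done with J31.
J32 starts before J33 ends → J33 and J32 overlap.
J34 starts before J33 ends → J33 and J34 overlap.
J35 starts after J33 ends — done with J33.
J34 starts before J32 ends → J32 and J34 overlap.
J35 starts after J32 ends — done with J32.
J35 starts after J34 ends — done with J34.
J36 starts exactly when J35 ends (back-to-back, no overlap).
Overlapping pairs: J30 & J31, J32 & J33, J32 & J34, J33 & J34 — 4 in total.

4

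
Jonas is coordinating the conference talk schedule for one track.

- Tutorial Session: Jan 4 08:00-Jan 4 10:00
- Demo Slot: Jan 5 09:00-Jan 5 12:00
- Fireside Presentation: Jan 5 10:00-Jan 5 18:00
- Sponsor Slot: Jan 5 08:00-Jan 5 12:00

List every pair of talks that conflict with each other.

Demo Slot & Fireside Presentation, Demo Slot & Sponsor Slot, Fireside Presentation & Sponsor Slot

Check each pair: they overlap iff neither finishes before the other starts.
Sorted by start: Tutorial Session, Sponsor Slot, Demo Slot, Fireside Presentation.
Sponsor Slot starts after Tutorial Session ends, so Tutorial Session has no further overlaps.
Demo Slot starts before Sponsor Slot ends → Sponsor Slot and Demo Slot overlap.
Fireside Presentation starts before Sponsor Slot ends → Sponsor Slot and Fireside Presentation overlap.
Fireside Presentation starts before Demo Slot ends → Demo Slot and Fireside Presentation overlap.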